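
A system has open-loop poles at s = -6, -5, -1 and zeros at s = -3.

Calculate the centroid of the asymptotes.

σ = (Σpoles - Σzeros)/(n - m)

σ = (Σpoles - Σzeros)/(n - m) = (-12 - (-3))/(3 - 1) = -9/2 = -4.5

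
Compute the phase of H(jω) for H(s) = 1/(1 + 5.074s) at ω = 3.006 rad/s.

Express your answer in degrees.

Phase = -arctan(ωτ) = -arctan(3.006 × 5.074) = -86.2°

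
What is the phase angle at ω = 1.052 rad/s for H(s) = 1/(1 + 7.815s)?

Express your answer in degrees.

Phase = -arctan(ωτ) = -arctan(1.052 × 7.815) = -83.1°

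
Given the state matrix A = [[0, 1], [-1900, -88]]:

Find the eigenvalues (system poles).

det(A - λI) = λ² - (-88)λ + 1900 = (λ - (-38))(λ - (-50)). Eigenvalues: -38, -50.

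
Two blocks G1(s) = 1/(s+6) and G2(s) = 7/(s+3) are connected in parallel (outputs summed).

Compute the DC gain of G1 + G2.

Parallel: G_eq = G1 + G2. DC gain = G1(0) + G2(0) = 1/6 + 7/3 = 0.1667 + 2.3333 = 2.5.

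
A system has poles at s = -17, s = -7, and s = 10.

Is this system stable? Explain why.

Pole(s) at s = 10 are not in the left half-plane. System is unstable.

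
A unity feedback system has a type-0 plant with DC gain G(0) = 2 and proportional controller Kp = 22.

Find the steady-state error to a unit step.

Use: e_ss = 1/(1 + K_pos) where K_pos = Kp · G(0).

K_pos = Kp · G(0) = 22 × 2 = 44. e_ss = 1/(1 + 44) = 0.0222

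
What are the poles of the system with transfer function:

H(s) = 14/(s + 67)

Pole is where denominator = 0: s + 67 = 0, so s = -67.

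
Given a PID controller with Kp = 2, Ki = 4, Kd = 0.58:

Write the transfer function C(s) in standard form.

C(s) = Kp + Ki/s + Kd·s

Substituting values: C(s) = 2 + 4/s + 0.58s = (0.58s² + 2s + 4)/s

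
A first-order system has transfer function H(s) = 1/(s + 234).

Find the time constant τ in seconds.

For H(s) = 1/(s + 1/τ), the pole is at -1/τ = -234, so τ = 1/234 = 0.0043 s.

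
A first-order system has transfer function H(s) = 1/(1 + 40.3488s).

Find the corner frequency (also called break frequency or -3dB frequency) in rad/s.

Corner frequency = 1/τ = 1/40.3488 = 0.025 rad/s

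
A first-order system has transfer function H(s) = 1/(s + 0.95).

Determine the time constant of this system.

For H(s) = 1/(s + 1/τ), the pole is at -1/τ = -0.95, so τ = 1/0.95 = 1.0526 s.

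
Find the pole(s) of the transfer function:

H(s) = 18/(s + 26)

Pole is where denominator = 0: s + 26 = 0, so s = -26.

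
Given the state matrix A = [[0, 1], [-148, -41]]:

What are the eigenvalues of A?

det(A - λI) = λ² - (-41)λ + 148 = (λ - (-37))(λ - (-4)). Eigenvalues: -37, -4.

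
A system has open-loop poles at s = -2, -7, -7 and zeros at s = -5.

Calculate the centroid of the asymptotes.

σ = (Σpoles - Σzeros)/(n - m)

σ = (Σpoles - Σzeros)/(n - m) = (-16 - (-5))/(3 - 1) = -11/2 = -5.5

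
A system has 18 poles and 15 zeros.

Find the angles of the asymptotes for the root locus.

n - m = 18 - 15 = 3. Angles: θk = (2k + 1)·180°/3 = 60°, 180°, 300°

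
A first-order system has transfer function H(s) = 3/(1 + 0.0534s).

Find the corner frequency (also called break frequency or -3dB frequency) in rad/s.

Corner frequency = 1/τ = 1/0.0534 = 18.727 rad/s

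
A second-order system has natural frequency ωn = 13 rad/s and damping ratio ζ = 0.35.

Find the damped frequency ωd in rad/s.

ωd = ωn√(1 - ζ²) = 13√(1 - 0.35²) = 12.18 rad/s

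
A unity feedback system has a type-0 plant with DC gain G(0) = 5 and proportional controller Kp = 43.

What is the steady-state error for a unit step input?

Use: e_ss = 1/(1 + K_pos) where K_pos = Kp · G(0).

K_pos = Kp · G(0) = 43 × 5 = 215. e_ss = 1/(1 + 215) = 0.0046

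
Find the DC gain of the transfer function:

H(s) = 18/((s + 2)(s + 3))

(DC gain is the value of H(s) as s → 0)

DC gain = H(0) = 18/(2 × 3) = 18/6 = 3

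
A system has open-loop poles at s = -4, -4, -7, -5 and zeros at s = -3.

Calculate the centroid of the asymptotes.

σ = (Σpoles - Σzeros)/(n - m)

σ = (Σpoles - Σzeros)/(n - m) = (-20 - (-3))/(4 - 1) = -17/3 = -5.67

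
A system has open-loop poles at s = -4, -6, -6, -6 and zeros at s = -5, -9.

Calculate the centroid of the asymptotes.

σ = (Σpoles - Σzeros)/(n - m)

σ = (Σpoles - Σzeros)/(n - m) = (-22 - (-14))/(4 - 2) = -8/2 = -4.0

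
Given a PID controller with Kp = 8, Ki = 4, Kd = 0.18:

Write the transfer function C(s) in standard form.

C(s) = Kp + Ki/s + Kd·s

Substituting values: C(s) = 8 + 4/s + 0.18s = (0.18s² + 8s + 4)/s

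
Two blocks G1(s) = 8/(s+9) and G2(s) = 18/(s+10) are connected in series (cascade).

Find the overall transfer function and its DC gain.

Series: multiply transfer functions. G_eq = 8/(s+9) × 18/(s+10) = 144/((s+9)(s+10)). DC gain = 144/(9×10) = 1.6.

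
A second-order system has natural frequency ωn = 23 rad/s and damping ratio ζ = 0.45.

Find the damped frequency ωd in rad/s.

ωd = ωn√(1 - ζ²) = 23√(1 - 0.45²) = 20.54 rad/s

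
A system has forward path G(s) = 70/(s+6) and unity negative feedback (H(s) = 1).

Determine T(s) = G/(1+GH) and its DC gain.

T(s) = G/(1+GH) = [70/(s+6)] / [1 + 70/(s+6)] = 70/(s+6+70) = 70/(s+76). DC gain = 70/76 = 0.9211.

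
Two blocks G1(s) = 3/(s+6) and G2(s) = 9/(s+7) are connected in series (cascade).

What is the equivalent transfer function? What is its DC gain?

Series: multiply transfer functions. G_eq = 3/(s+6) × 9/(s+7) = 27/((s+6)(s+7)). DC gain = 27/(6×7) = 0.6429.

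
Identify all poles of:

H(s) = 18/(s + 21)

Pole is where denominator = 0: s + 21 = 0, so s = -21.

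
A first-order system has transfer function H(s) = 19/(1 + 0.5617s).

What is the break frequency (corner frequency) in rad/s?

Corner frequency = 1/τ = 1/0.5617 = 1.78 rad/s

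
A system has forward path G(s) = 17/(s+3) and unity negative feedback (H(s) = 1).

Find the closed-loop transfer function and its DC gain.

T(s) = G/(1+GH) = [17/(s+3)] / [1 + 17/(s+3)] = 17/(s+3+17) = 17/(s+20). DC gain = 17/20 = 0.85.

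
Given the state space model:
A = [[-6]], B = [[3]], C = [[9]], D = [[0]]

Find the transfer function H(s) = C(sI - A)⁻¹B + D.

(sI - A)⁻¹ = 1/(s + 6). H(s) = 9 × 3/(s + 6) + 0 = 27/(s + 6).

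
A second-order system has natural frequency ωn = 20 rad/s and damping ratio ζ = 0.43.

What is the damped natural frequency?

ωd = ωn√(1 - ζ²) = 20√(1 - 0.43²) = 18.06 rad/s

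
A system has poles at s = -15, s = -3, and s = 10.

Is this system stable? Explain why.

Pole(s) at s = 10 are not in the left half-plane. System is unstable.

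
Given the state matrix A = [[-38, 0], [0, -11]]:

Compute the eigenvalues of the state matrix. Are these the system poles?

For diagonal matrix, eigenvalues are diagonal entries: λ₁ = -38, λ₂ = -11. Eigenvalues of A = system poles.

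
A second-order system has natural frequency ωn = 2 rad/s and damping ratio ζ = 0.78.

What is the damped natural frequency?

ωd = ωn√(1 - ζ²) = 2√(1 - 0.78²) = 1.25 rad/s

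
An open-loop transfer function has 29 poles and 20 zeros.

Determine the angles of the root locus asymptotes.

n - m = 29 - 20 = 9. Angles: θk = (2k + 1)·180°/9 = 20°, 60°, 100°, 140°, 180°, 220°, 260°, 300°, 340°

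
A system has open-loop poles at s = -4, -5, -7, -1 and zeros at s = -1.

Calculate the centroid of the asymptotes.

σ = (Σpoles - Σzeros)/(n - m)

σ = (Σpoles - Σzeros)/(n - m) = (-17 - (-1))/(4 - 1) = -16/3 = -5.33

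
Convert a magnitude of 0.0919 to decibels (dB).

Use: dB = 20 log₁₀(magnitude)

dB = 20 log₁₀(0.0919) = -20.7 dB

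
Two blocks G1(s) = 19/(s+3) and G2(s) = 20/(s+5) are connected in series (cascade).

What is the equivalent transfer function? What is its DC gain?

Series: multiply transfer functions. G_eq = 19/(s+3) × 20/(s+5) = 380/((s+3)(s+5)). DC gain = 380/(3×5) = 25.3333.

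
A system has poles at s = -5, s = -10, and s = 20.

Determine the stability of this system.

Pole(s) at s = 20 are not in the left half-plane. System is unstable.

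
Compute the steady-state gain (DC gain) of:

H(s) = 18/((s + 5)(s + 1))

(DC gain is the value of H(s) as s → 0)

DC gain = H(0) = 18/(5 × 1) = 18/5 = 3.6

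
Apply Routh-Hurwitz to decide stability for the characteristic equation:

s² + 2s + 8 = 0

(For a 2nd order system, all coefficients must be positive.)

Coefficients: 1, 2, 8. All positive, so system is stable.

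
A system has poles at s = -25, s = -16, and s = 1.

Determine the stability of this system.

Pole(s) at s = 1 are not in the left half-plane. System is unstable.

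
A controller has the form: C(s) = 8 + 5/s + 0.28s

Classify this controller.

This is a Proportional-Integral-Derivative (PID) controller.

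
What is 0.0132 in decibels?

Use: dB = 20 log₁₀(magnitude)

dB = 20 log₁₀(0.0132) = -37.6 dB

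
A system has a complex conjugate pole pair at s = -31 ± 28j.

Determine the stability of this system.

Real part of poles is -31 (< 0, left half-plane). Stable.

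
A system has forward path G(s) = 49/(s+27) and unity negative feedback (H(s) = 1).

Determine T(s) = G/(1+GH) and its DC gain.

T(s) = G/(1+GH) = [49/(s+27)] / [1 + 49/(s+27)] = 49/(s+27+49) = 49/(s+76). DC gain = 49/76 = 0.6447.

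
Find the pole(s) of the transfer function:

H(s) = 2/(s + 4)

Pole is where denominator = 0: s + 4 = 0, so s = -4.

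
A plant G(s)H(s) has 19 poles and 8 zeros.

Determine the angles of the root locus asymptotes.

n - m = 19 - 8 = 11. Angles: θk = (2k + 1)·180°/11 = 16.36°, 49.09°, 81.82°, 114.55°, 147.27°, 180°, 212.73°, 245.45°, 278.18°, 310.91°, 343.64°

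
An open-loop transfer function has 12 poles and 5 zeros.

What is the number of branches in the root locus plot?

Root locus has n branches where n = number of poles = 12.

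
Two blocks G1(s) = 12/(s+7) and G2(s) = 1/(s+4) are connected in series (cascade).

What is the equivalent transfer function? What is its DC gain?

Series: multiply transfer functions. G_eq = 12/(s+7) × 1/(s+4) = 12/((s+7)(s+4)). DC gain = 12/(7×4) = 0.4286.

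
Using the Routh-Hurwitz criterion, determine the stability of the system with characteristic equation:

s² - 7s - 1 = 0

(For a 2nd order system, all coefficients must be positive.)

Coefficients: 1, -7, -1. b=-7, c=-1 not positive, so system is unstable.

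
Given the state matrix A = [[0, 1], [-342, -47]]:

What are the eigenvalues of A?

det(A - λI) = λ² - (-47)λ + 342 = (λ - (-38))(λ - (-9)). Eigenvalues: -38, -9.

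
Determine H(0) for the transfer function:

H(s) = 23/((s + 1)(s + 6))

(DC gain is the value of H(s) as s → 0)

DC gain = H(0) = 23/(1 × 6) = 23/6 = 3.8333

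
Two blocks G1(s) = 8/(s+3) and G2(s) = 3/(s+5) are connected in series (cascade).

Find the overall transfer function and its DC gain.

Series: multiply transfer functions. G_eq = 8/(s+3) × 3/(s+5) = 24/((s+3)(s+5)). DC gain = 24/(3×5) = 1.6.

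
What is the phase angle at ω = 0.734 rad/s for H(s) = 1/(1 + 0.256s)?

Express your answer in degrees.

Phase = -arctan(ωτ) = -arctan(0.734 × 0.256) = -10.6°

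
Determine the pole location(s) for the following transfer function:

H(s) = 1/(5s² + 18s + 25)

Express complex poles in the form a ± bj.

Discriminant = 18² - 4×5×25 = 324 - 500 = -176 < 0, so the poles are a complex conjugate pair s = (-18 ± j√176)/(2×5). Real part = -18/(2×5) = -18/10 = -1.8; imaginary part = ±√176/(2×5) ≈ 1.3266. Poles: s = -1.8 ± 1.3266j.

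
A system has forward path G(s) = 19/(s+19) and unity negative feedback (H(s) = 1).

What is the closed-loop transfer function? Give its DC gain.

T(s) = G/(1+GH) = [19/(s+19)] / [1 + 19/(s+19)] = 19/(s+19+19) = 19/(s+38). DC gain = 19/38 = 0.5.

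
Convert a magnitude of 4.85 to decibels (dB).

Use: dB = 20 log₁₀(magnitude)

dB = 20 log₁₀(4.85) = 13.7 dB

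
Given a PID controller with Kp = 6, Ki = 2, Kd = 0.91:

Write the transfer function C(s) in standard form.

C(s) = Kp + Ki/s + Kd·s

Substituting values: C(s) = 6 + 2/s + 0.91s = (0.91s² + 6s + 2)/s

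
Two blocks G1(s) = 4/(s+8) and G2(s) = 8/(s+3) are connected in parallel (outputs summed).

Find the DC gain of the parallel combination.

Parallel: G_eq = G1 + G2. DC gain = G1(0) + G2(0) = 4/8 + 8/3 = 0.5 + 2.6667 = 3.1667.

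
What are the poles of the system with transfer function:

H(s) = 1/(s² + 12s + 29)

Discriminant = 12² - 4×1×29 = 144 - 116 = 28 > 0, so two distinct real poles. Using quadratic formula: s = (-12 ± √28)/(2×1) = (-12 ± √28)/2, with √28 ≈ 5.2915. s₁ ≈ -3.3542, s₂ ≈ -8.6458. Poles: s₁ = -3.3542, s₂ = -8.6458.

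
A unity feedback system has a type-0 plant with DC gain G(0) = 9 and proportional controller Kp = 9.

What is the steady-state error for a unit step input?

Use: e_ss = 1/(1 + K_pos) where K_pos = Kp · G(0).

K_pos = Kp · G(0) = 9 × 9 = 81. e_ss = 1/(1 + 81) = 0.0122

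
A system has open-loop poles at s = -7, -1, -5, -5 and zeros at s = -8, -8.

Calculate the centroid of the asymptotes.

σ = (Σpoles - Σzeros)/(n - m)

σ = (Σpoles - Σzeros)/(n - m) = (-18 - (-16))/(4 - 2) = -2/2 = -1.0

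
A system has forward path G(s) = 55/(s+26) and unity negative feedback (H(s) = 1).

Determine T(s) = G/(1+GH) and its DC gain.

T(s) = G/(1+GH) = [55/(s+26)] / [1 + 55/(s+26)] = 55/(s+26+55) = 55/(s+81). DC gain = 55/81 = 0.6790.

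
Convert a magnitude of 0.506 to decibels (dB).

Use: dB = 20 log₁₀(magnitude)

dB = 20 log₁₀(0.506) = -5.9 dB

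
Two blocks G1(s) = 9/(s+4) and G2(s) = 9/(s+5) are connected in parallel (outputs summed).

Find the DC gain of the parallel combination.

Parallel: G_eq = G1 + G2. DC gain = G1(0) + G2(0) = 9/4 + 9/5 = 2.25 + 1.8 = 4.05.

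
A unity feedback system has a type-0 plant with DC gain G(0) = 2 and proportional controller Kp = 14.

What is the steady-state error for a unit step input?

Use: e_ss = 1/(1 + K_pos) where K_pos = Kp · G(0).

K_pos = Kp · G(0) = 14 × 2 = 28. e_ss = 1/(1 + 28) = 0.0345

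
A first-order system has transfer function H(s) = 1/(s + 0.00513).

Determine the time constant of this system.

For H(s) = 1/(s + 1/τ), the pole is at -1/τ = -0.00513, so τ = 1/0.00513 = 194.9 s.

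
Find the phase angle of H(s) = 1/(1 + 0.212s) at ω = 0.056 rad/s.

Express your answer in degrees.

Phase = -arctan(ωτ) = -arctan(0.056 × 0.212) = -0.7°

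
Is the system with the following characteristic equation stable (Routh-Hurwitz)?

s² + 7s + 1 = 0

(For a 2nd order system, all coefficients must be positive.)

Coefficients: 1, 7, 1. All positive, so system is stable.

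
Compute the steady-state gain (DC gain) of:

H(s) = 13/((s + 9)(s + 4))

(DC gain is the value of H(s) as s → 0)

DC gain = H(0) = 13/(9 × 4) = 13/36 = 0.3611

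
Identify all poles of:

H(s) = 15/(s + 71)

Pole is where denominator = 0: s + 71 = 0, so s = -71.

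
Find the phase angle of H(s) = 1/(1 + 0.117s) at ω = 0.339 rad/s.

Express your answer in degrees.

Phase = -arctan(ωτ) = -arctan(0.339 × 0.117) = -2.3°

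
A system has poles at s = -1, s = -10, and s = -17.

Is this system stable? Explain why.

All poles are in the left half-plane. System is stable.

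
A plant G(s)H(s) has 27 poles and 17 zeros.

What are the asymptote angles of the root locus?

n - m = 27 - 17 = 10. Angles: θk = (2k + 1)·180°/10 = 18°, 54°, 90°, 126°, 162°, 198°, 234°, 270°, 306°, 342°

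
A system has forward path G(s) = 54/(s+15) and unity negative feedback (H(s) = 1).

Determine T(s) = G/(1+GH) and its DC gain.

T(s) = G/(1+GH) = [54/(s+15)] / [1 + 54/(s+15)] = 54/(s+15+54) = 54/(s+69). DC gain = 54/69 = 0.7826.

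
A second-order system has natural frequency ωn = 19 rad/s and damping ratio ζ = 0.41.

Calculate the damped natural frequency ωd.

ωd = ωn√(1 - ζ²) = 19√(1 - 0.41²) = 17.33 rad/s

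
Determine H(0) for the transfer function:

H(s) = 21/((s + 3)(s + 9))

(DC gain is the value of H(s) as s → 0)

DC gain = H(0) = 21/(3 × 9) = 21/27 = 0.7778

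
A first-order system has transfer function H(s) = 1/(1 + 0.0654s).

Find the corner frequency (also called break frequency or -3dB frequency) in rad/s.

Corner frequency = 1/τ = 1/0.0654 = 15.291 rad/s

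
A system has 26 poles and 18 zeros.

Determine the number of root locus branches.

Root locus has n branches where n = number of poles = 26.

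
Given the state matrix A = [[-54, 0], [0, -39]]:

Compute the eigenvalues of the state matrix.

For diagonal matrix, eigenvalues are diagonal entries: λ₁ = -54, λ₂ = -39.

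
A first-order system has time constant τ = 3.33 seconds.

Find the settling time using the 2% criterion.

For first-order system, 2% settling time ≈ 4τ = 4 × 3.33 = 13.32 s.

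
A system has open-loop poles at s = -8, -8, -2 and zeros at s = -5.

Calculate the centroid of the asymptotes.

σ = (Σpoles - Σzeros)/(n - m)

σ = (Σpoles - Σzeros)/(n - m) = (-18 - (-5))/(3 - 1) = -13/2 = -6.5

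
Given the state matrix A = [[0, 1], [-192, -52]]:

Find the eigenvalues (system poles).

det(A - λI) = λ² - (-52)λ + 192 = (λ - (-48))(λ - (-4)). Eigenvalues: -48, -4.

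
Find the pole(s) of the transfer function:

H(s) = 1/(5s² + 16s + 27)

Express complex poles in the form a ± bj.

Discriminant = 16² - 4×5×27 = 256 - 540 = -284 < 0, so the poles are a complex conjugate pair s = (-16 ± j√284)/(2×5). Real part = -16/(2×5) = -16/10 = -1.6; imaginary part = ±√284/(2×5) ≈ 1.6852. Poles: s = -1.6 ± 1.6852j.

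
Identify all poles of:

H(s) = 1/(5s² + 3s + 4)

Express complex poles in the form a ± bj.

Discriminant = 3² - 4×5×4 = 9 - 80 = -71 < 0, so the poles are a complex conjugate pair s = (-3 ± j√71)/(2×5). Real part = -3/(2×5) = -3/10 = -0.3; imaginary part = ±√71/(2×5) ≈ 0.8426. Poles: s = -0.3 ± 0.8426j.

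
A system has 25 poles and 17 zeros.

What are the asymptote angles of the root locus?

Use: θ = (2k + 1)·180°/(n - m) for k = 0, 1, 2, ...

n - m = 25 - 17 = 8. Angles: θk = (2k + 1)·180°/8 = 22.5°, 67.5°, 112.5°, 157.5°, 202.5°, 247.5°, 292.5°, 337.5°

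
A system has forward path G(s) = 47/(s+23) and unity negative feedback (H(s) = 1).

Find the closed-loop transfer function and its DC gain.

T(s) = G/(1+GH) = [47/(s+23)] / [1 + 47/(s+23)] = 47/(s+23+47) = 47/(s+70). DC gain = 47/70 = 0.6714.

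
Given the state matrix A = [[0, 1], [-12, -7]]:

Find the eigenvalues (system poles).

det(A - λI) = λ² - (-7)λ + 12 = (λ - (-3))(λ - (-4)). Eigenvalues: -3, -4.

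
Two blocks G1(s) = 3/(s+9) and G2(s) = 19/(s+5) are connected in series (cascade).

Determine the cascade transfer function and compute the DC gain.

Series: multiply transfer functions. G_eq = 3/(s+9) × 19/(s+5) = 57/((s+9)(s+5)). DC gain = 57/(9×5) = 1.2667.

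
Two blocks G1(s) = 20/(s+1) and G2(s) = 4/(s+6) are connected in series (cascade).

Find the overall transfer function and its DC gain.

Series: multiply transfer functions. G_eq = 20/(s+1) × 4/(s+6) = 80/((s+1)(s+6)). DC gain = 80/(1×6) = 13.3333.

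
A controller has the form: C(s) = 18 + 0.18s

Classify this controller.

This is a Proportional-Derivative (PD) controller.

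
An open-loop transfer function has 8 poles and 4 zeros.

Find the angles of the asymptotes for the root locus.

n - m = 8 - 4 = 4. Angles: θk = (2k + 1)·180°/4 = 45°, 135°, 225°, 315°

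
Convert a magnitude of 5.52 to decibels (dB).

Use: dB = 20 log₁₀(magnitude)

dB = 20 log₁₀(5.52) = 14.8 dB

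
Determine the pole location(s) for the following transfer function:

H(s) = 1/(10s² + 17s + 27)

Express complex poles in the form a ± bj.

Discriminant = 17² - 4×10×27 = 289 - 1080 = -791 < 0, so the poles are a complex conjugate pair s = (-17 ± j√791)/(2×10). Real part = -17/(2×10) = -17/20 = -0.85; imaginary part = ±√791/(2×10) ≈ 1.4062. Poles: s = -0.85 ± 1.4062j.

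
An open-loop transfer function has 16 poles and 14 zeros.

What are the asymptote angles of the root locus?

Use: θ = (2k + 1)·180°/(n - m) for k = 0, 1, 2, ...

n - m = 16 - 14 = 2. Angles: θk = (2k + 1)·180°/2 = 90°, 270°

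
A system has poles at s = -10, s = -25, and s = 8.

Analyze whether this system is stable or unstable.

Pole(s) at s = 8 are not in the left half-plane. System is unstable.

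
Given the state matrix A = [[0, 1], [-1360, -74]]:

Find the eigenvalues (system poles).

det(A - λI) = λ² - (-74)λ + 1360 = (λ - (-34))(λ - (-40)). Eigenvalues: -34, -40.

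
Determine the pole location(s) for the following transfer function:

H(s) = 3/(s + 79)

Pole is where denominator = 0: s + 79 = 0, so s = -79.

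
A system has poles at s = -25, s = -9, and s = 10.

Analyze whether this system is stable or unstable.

Pole(s) at s = 10 are not in the left half-plane. System is unstable.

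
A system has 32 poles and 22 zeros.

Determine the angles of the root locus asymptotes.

n - m = 32 - 22 = 10. Angles: θk = (2k + 1)·180°/10 = 18°, 54°, 90°, 126°, 162°, 198°, 234°, 270°, 306°, 342°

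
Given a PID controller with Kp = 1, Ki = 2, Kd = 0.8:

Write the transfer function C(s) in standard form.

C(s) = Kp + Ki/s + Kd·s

Substituting values: C(s) = 1 + 2/s + 0.8s = (0.8s² + s + 2)/s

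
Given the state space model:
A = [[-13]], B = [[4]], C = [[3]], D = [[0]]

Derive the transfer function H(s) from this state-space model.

(sI - A)⁻¹ = 1/(s + 13). H(s) = 3 × 4/(s + 13) + 0 = 12/(s + 13).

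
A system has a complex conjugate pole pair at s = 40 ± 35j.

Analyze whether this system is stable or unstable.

Real part of poles is 40 (> 0, right half-plane). Unstable.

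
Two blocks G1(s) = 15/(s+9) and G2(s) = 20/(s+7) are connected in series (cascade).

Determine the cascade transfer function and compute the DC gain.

Series: multiply transfer functions. G_eq = 15/(s+9) × 20/(s+7) = 300/((s+9)(s+7)). DC gain = 300/(9×7) = 4.7619.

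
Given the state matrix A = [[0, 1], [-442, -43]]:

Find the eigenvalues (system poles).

det(A - λI) = λ² - (-43)λ + 442 = (λ - (-17))(λ - (-26)). Eigenvalues: -17, -26.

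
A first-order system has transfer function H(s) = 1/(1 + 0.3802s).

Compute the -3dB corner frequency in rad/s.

Corner frequency = 1/τ = 1/0.3802 = 2.63 rad/s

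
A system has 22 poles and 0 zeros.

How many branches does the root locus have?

Root locus has n branches where n = number of poles = 22.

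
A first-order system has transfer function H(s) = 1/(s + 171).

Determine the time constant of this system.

For H(s) = 1/(s + 1/τ), the pole is at -1/τ = -171, so τ = 1/171 = 0.0058 s.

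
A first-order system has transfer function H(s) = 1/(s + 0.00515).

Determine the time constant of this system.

For H(s) = 1/(s + 1/τ), the pole is at -1/τ = -0.00515, so τ = 1/0.00515 = 194.2 s.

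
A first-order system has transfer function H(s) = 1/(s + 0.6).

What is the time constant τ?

For H(s) = 1/(s + 1/τ), the pole is at -1/τ = -0.6, so τ = 1/0.6 = 1.6667 s.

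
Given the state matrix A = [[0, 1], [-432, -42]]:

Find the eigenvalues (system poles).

det(A - λI) = λ² - (-42)λ + 432 = (λ - (-24))(λ - (-18)). Eigenvalues: -24, -18.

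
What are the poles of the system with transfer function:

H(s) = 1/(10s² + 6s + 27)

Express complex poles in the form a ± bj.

Discriminant = 6² - 4×10×27 = 36 - 1080 = -1044 < 0, so the poles are a complex conjugate pair s = (-6 ± j√1044)/(2×10). Real part = -6/(2×10) = -6/20 = -0.3; imaginary part = ±√1044/(2×10) ≈ 1.6155. Poles: s = -0.3 ± 1.6155j.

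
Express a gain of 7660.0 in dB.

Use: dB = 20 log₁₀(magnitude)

dB = 20 log₁₀(7660.0) = 77.7 dB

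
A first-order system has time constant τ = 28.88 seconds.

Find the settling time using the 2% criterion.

For first-order system, 2% settling time ≈ 4τ = 4 × 28.88 = 115.52 s.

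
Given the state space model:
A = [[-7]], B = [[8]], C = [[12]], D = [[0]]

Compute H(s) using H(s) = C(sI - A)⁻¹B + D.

(sI - A)⁻¹ = 1/(s + 7). H(s) = 12 × 8/(s + 7) + 0 = 96/(s + 7).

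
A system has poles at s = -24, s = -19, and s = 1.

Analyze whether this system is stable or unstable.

Pole(s) at s = 1 are not in the left half-plane. System is unstable.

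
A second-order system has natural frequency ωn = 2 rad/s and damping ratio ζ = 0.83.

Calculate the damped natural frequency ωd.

ωd = ωn√(1 - ζ²) = 2√(1 - 0.83²) = 1.12 rad/s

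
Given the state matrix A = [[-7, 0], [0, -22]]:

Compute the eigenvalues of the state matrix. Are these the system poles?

For diagonal matrix, eigenvalues are diagonal entries: λ₁ = -7, λ₂ = -22. Eigenvalues of A = system poles.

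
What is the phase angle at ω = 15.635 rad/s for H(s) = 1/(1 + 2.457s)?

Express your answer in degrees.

Phase = -arctan(ωτ) = -arctan(15.635 × 2.457) = -88.5°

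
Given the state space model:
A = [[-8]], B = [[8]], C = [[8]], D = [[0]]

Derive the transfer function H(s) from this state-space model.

(sI - A)⁻¹ = 1/(s + 8). H(s) = 8 × 8/(s + 8) + 0 = 64/(s + 8).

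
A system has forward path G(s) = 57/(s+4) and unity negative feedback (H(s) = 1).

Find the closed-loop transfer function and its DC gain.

T(s) = G/(1+GH) = [57/(s+4)] / [1 + 57/(s+4)] = 57/(s+4+57) = 57/(s+61). DC gain = 57/61 = 0.9344.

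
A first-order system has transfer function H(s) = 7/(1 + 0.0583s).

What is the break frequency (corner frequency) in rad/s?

Corner frequency = 1/τ = 1/0.0583 = 17.153 rad/s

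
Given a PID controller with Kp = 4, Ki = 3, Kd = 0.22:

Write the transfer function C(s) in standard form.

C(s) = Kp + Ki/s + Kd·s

Substituting values: C(s) = 4 + 3/s + 0.22s = (0.22s² + 4s + 3)/s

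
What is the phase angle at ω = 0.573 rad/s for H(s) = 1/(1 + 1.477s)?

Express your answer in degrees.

Phase = -arctan(ωτ) = -arctan(0.573 × 1.477) = -40.2°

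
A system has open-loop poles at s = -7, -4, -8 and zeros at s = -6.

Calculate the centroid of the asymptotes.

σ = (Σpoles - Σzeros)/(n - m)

σ = (Σpoles - Σzeros)/(n - m) = (-19 - (-6))/(3 - 1) = -13/2 = -6.5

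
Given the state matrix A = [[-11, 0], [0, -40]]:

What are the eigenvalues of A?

For diagonal matrix, eigenvalues are diagonal entries: λ₁ = -11, λ₂ = -40.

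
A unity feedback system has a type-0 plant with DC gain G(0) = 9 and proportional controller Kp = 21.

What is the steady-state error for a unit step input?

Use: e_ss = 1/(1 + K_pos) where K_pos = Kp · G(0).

K_pos = Kp · G(0) = 21 × 9 = 189. e_ss = 1/(1 + 189) = 0.0053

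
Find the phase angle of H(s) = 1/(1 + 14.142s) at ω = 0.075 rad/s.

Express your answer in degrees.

Phase = -arctan(ωτ) = -arctan(0.075 × 14.142) = -46.7°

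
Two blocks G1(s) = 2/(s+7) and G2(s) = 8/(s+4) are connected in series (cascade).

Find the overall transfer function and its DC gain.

Series: multiply transfer functions. G_eq = 2/(s+7) × 8/(s+4) = 16/((s+7)(s+4)). DC gain = 16/(7×4) = 0.5714.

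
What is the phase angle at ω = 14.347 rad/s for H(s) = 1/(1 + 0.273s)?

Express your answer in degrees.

Phase = -arctan(ωτ) = -arctan(14.347 × 0.273) = -75.7°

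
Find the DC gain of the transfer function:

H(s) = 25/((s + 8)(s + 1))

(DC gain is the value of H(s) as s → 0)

DC gain = H(0) = 25/(8 × 1) = 25/8 = 3.125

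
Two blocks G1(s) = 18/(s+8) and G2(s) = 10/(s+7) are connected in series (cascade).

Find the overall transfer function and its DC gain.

Series: multiply transfer functions. G_eq = 18/(s+8) × 10/(s+7) = 180/((s+8)(s+7)). DC gain = 180/(8×7) = 3.2143.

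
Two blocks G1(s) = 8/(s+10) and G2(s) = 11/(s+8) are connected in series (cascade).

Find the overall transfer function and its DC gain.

Series: multiply transfer functions. G_eq = 8/(s+10) × 11/(s+8) = 88/((s+10)(s+8)). DC gain = 88/(10×8) = 1.1.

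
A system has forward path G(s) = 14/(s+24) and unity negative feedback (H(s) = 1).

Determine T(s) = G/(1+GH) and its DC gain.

T(s) = G/(1+GH) = [14/(s+24)] / [1 + 14/(s+24)] = 14/(s+24+14) = 14/(s+38). DC gain = 14/38 = 0.3684.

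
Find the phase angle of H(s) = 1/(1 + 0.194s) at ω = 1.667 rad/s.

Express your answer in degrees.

Phase = -arctan(ωτ) = -arctan(1.667 × 0.194) = -17.9°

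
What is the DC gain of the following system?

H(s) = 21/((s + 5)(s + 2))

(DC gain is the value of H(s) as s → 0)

DC gain = H(0) = 21/(5 × 2) = 21/10 = 2.1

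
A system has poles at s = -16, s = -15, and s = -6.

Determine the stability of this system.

All poles are in the left half-plane. System is stable.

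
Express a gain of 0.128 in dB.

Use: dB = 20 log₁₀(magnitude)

dB = 20 log₁₀(0.128) = -17.9 dB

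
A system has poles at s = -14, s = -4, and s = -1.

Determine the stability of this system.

All poles are in the left half-plane. System is stable.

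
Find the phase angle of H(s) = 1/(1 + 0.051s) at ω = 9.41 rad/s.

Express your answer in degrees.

Phase = -arctan(ωτ) = -arctan(9.41 × 0.051) = -25.6°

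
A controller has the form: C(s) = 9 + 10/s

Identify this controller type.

This is a Proportional-Integral (PI) controller.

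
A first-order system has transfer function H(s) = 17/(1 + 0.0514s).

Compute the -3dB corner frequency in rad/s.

Corner frequency = 1/τ = 1/0.0514 = 19.455 rad/s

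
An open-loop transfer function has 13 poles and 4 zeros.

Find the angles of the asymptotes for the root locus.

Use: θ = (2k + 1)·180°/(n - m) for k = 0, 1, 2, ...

n - m = 13 - 4 = 9. Angles: θk = (2k + 1)·180°/9 = 20°, 60°, 100°, 140°, 180°, 220°, 260°, 300°, 340°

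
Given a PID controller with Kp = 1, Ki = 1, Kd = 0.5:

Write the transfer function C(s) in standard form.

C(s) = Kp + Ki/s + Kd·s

Substituting values: C(s) = 1 + 1/s + 0.5s = (0.5s² + s + 1)/s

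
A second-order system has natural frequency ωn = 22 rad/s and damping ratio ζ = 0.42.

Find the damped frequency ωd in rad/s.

ωd = ωn√(1 - ζ²) = 22√(1 - 0.42²) = 19.97 rad/s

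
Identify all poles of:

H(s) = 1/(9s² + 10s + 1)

Discriminant = 10² - 4×9×1 = 100 - 36 = 64 > 0, so two distinct real poles. Using quadratic formula: s = (-10 ± √64)/(2×9) = (-10 ± √64)/18, with √64 = 8. s₁ = -2/18 ≈ -0.1111, s₂ = -18/18 = -1. Poles: s₁ = -0.1111, s₂ = -1.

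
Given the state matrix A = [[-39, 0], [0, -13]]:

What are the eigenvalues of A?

For diagonal matrix, eigenvalues are diagonal entries: λ₁ = -39, λ₂ = -13.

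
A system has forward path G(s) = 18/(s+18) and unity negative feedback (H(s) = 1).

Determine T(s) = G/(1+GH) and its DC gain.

T(s) = G/(1+GH) = [18/(s+18)] / [1 + 18/(s+18)] = 18/(s+18+18) = 18/(s+36). DC gain = 18/36 = 0.5.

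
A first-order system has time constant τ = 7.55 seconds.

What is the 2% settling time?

For first-order system, 2% settling time ≈ 4τ = 4 × 7.55 = 30.2 s.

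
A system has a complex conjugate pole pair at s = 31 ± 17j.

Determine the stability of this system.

Real part of poles is 31 (> 0, right half-plane). Unstable.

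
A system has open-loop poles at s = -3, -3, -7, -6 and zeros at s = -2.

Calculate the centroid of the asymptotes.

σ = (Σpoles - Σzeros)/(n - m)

σ = (Σpoles - Σzeros)/(n - m) = (-19 - (-2))/(4 - 1) = -17/3 = -5.67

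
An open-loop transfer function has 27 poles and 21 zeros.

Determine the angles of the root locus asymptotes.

n - m = 27 - 21 = 6. Angles: θk = (2k + 1)·180°/6 = 30°, 90°, 150°, 210°, 270°, 330°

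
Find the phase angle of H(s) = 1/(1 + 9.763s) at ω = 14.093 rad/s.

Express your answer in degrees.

Phase = -arctan(ωτ) = -arctan(14.093 × 9.763) = -89.6°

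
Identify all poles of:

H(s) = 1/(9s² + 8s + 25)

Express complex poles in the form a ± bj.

Discriminant = 8² - 4×9×25 = 64 - 900 = -836 < 0, so the poles are a complex conjugate pair s = (-8 ± j√836)/(2×9). Real part = -8/(2×9) = -8/18 ≈ -0.4444; imaginary part = ±√836/(2×9) ≈ 1.6063. Poles: s = -0.4444 ± 1.6063j.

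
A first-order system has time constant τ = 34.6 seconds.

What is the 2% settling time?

For first-order system, 2% settling time ≈ 4τ = 4 × 34.6 = 138.4 s.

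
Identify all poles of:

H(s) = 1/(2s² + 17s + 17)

Discriminant = 17² - 4×2×17 = 289 - 136 = 153 > 0, so two distinct real poles. Using quadratic formula: s = (-17 ± √153)/(2×2) = (-17 ± √153)/4, with √153 ≈ 12.3693. s₁ ≈ -1.1577, s₂ ≈ -7.3423. Poles: s₁ = -1.1577, s₂ = -7.3423.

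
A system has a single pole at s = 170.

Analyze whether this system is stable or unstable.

Pole at s = 170 is in the right half-plane. Unstable.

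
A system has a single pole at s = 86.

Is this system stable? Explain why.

Pole at s = 86 is in the right half-plane. Unstable.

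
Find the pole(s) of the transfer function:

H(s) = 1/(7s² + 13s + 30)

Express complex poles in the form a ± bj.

Discriminant = 13² - 4×7×30 = 169 - 840 = -671 < 0, so the poles are a complex conjugate pair s = (-13 ± j√671)/(2×7). Real part = -13/(2×7) = -13/14 ≈ -0.9286; imaginary part = ±√671/(2×7) ≈ 1.8503. Poles: s = -0.9286 ± 1.8503j.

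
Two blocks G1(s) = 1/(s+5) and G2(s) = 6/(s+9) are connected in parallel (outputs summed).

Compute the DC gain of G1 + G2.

Parallel: G_eq = G1 + G2. DC gain = G1(0) + G2(0) = 1/5 + 6/9 = 0.2 + 0.6667 = 0.8667.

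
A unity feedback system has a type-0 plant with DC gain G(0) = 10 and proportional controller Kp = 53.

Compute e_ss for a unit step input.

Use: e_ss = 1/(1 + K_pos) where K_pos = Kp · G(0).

K_pos = Kp · G(0) = 53 × 10 = 530. e_ss = 1/(1 + 530) = 0.0019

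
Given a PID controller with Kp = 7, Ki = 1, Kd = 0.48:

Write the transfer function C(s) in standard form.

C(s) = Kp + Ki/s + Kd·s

Substituting values: C(s) = 7 + 1/s + 0.48s = (0.48s² + 7s + 1)/s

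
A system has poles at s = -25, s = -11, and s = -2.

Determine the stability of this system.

All poles are in the left half-plane. System is stable.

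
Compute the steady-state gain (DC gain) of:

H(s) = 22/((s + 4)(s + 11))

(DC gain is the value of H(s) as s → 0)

DC gain = H(0) = 22/(4 × 11) = 22/44 = 0.5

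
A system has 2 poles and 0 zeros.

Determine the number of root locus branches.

Root locus has n branches where n = number of poles = 2.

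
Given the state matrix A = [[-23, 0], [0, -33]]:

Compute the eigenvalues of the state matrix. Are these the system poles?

For diagonal matrix, eigenvalues are diagonal entries: λ₁ = -23, λ₂ = -33. Eigenvalues of A = system poles.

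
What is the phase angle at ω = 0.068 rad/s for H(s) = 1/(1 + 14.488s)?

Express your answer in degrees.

Phase = -arctan(ωτ) = -arctan(0.068 × 14.488) = -44.6°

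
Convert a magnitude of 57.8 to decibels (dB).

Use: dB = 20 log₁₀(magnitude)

dB = 20 log₁₀(57.8) = 35.2 dB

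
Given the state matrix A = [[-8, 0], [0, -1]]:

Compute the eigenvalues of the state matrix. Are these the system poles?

For diagonal matrix, eigenvalues are diagonal entries: λ₁ = -8, λ₂ = -1. Eigenvalues of A = system poles.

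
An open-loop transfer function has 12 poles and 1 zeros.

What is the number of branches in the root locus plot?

Root locus has n branches where n = number of poles = 12.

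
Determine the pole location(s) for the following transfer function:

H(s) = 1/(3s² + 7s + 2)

Discriminant = 7² - 4×3×2 = 49 - 24 = 25 > 0, so two distinct real poles. Using quadratic formula: s = (-7 ± √25)/(2×3) = (-7 ± √25)/6, with √25 = 5. s₁ = -2/6 ≈ -0.3333, s₂ = -12/6 = -2. Poles: s₁ = -0.3333, s₂ = -2.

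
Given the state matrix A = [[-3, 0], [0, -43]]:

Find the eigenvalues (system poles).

For diagonal matrix, eigenvalues are diagonal entries: λ₁ = -3, λ₂ = -43.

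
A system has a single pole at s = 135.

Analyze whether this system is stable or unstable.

Pole at s = 135 is in the right half-plane. Unstable.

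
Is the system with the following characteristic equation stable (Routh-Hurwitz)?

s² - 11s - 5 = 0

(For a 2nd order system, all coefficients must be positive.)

Coefficients: 1, -11, -5. b=-11, c=-5 not positive, so system is unstable.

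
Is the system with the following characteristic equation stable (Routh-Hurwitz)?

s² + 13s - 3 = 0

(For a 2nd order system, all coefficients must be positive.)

Coefficients: 1, 13, -3. c=-3 not positive, so system is unstable.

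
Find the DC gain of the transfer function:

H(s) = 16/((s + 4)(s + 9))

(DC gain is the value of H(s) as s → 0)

DC gain = H(0) = 16/(4 × 9) = 16/36 = 0.4444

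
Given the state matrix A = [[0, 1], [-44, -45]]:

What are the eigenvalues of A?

det(A - λI) = λ² - (-45)λ + 44 = (λ - (-44))(λ - (-1)). Eigenvalues: -44, -1.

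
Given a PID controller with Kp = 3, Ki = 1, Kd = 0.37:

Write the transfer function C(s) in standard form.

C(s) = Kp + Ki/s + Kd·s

Substituting values: C(s) = 3 + 1/s + 0.37s = (0.37s² + 3s + 1)/s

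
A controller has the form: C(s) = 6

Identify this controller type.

This is a Proportional (P) controller.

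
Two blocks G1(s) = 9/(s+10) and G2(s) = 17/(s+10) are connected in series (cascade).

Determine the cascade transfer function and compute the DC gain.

Series: multiply transfer functions. G_eq = 9/(s+10) × 17/(s+10) = 153/((s+10)(s+10)). DC gain = 153/(10×10) = 1.53.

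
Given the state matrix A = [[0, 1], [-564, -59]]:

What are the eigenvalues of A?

det(A - λI) = λ² - (-59)λ + 564 = (λ - (-47))(λ - (-12)). Eigenvalues: -47, -12.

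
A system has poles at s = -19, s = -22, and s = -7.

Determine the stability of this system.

All poles are in the left half-plane. System is stable.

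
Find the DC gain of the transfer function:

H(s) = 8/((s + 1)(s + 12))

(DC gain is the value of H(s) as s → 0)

DC gain = H(0) = 8/(1 × 12) = 8/12 = 0.6667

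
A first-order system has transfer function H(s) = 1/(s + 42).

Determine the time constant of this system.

For H(s) = 1/(s + 1/τ), the pole is at -1/τ = -42, so τ = 1/42 = 0.0238 s.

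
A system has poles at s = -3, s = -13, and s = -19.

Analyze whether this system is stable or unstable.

All poles are in the left half-plane. System is stable.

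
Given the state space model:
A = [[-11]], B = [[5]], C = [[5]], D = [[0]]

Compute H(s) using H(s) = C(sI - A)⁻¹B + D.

(sI - A)⁻¹ = 1/(s + 11). H(s) = 5 × 5/(s + 11) + 0 = 25/(s + 11).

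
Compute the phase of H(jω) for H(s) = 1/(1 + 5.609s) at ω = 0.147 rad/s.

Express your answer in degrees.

Phase = -arctan(ωτ) = -arctan(0.147 × 5.609) = -39.5°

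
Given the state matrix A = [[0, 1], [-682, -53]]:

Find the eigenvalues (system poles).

det(A - λI) = λ² - (-53)λ + 682 = (λ - (-31))(λ - (-22)). Eigenvalues: -31, -22.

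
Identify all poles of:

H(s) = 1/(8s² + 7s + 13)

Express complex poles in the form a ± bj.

Discriminant = 7² - 4×8×13 = 49 - 416 = -367 < 0, so the poles are a complex conjugate pair s = (-7 ± j√367)/(2×8). Real part = -7/(2×8) = -7/16 = -0.4375; imaginary part = ±√367/(2×8) ≈ 1.1973. Poles: s = -0.4375 ± 1.1973j.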